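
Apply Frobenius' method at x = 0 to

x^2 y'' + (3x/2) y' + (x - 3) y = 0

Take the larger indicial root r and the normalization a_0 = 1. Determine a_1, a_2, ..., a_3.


Write in Frobenius form y'' + (p(x)/x) y' + (q(x)/x^2) y = 0:
  p(x) = 3/2,  q(x) = x - 3.
Indicial equation: r(r-1) + (3/2) r + (-3) = 0 -> roots r_1 = 3/2, r_2 = -2.
Take r = r_1 = 3/2. Let y(x) = x^r sum_{n>=0} a_n x^n with a_0 = 1.
Substitute y = x^r sum a_n x^n and match x^{r+n}. The recurrence is
  D(n) a_n + 1 a_{n-1} = 0,  where D(n) = (r+n)(r+n-1) + (3/2)(r+n) + (-3).
  a_n = -1 / D(n) * a_{n-1}.
Since the indicial polynomial factors as (r - r_1)(r - r_2), D(n) = (r_1 + n - r_1)(r_1 + n - r_2) = n(n + 7/2).
Evaluating step by step (a_0 = 1):
  n = 1: D(1) = 1(1 + 7/2) = 9/2; numerator = -1(1) = -1; a_1 = (-1)/(9/2) = -2/9
  n = 2: D(2) = 2(2 + 7/2) = 11; numerator = -1(-2/9) = 2/9; a_2 = (2/9)/(11) = 2/99
  n = 3: D(3) = 3(3 + 7/2) = 39/2; numerator = -1(2/99) = -2/99; a_3 = (-2/99)/(39/2) = -4/3861

r = 3/2; a_0 = 1; a_1 = -2/9; a_2 = 2/99; a_3 = -4/3861


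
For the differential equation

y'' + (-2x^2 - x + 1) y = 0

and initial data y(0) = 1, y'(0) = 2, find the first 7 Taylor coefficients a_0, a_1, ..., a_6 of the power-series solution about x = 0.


Ansatz: y(x) = sum_{n>=0} a_n x^n, so y'(x) = sum_{n>=1} n a_n x^(n-1) and y''(x) = sum_{n>=2} n(n-1) a_n x^(n-2).
Substitute into P(x) y'' + Q(x) y' + R(x) y = 0 with P(x) = 1, Q(x) = 0, R(x) = -2x^2 - x + 1, and match powers of x.
Initial conditions: a_0 = 1, a_1 = 2.
Setting the coefficient of each power of x to zero and solving order by order (substituting the coefficients already found):
  x^0: 2 a_2 + a_0 = 0  ->  2 a_2 = -a_0 = -1  ->  a_2 = -1/2
  x^1: 6 a_3 + a_1 - a_0 = 0  ->  6 a_3 = -a_1 + a_0 = -1  ->  a_3 = -1/6
  x^2: 12 a_4 + a_2 - a_1 - 2 a_0 = 0  ->  12 a_4 = -a_2 + a_1 + 2 a_0 = 9/2  ->  a_4 = 3/8
  x^3: 20 a_5 + a_3 - a_2 - 2 a_1 = 0  ->  20 a_5 = -a_3 + a_2 + 2 a_1 = 11/3  ->  a_5 = 11/60
  x^4: 30 a_6 + a_4 - a_3 - 2 a_2 = 0  ->  30 a_6 = -a_4 + a_3 + 2 a_2 = -37/24  ->  a_6 = -37/720
Truncated series: y(x) = 1 + 2 x - (1/2) x^2 - (1/6) x^3 + (3/8) x^4 + (11/60) x^5 - (37/720) x^6 + O(x^7).

a_0 = 1; a_1 = 2; a_2 = -1/2; a_3 = -1/6; a_4 = 3/8; a_5 = 11/60; a_6 = -37/720


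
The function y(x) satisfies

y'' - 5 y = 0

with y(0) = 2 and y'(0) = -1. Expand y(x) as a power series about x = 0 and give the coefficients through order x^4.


Ansatz: y(x) = sum_{n>=0} a_n x^n, so y'(x) = sum_{n>=1} n a_n x^(n-1) and y''(x) = sum_{n>=2} n(n-1) a_n x^(n-2).
Substitute into P(x) y'' + Q(x) y' + R(x) y = 0 with P(x) = 1, Q(x) = 0, R(x) = -5, and match powers of x.
Initial conditions: a_0 = 2, a_1 = -1.
Setting the coefficient of each power of x to zero and solving order by order (substituting the coefficients already found):
  x^0: 2 a_2 - 5 a_0 = 0  ->  2 a_2 = 5 a_0 = 10  ->  a_2 = 5
  x^1: 6 a_3 - 5 a_1 = 0  ->  6 a_3 = 5 a_1 = -5  ->  a_3 = -5/6
  x^2: 12 a_4 - 5 a_2 = 0  ->  12 a_4 = 5 a_2 = 25  ->  a_4 = 25/12
Truncated series: y(x) = 2 - x + 5 x^2 - (5/6) x^3 + (25/12) x^4 + O(x^5).

a_0 = 2; a_1 = -1; a_2 = 5; a_3 = -5/6; a_4 = 25/12


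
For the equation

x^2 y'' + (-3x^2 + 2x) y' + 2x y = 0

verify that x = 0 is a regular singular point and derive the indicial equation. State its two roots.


Divide by x^2 to reach normal form y'' + P_1(x) y' + P_2(x) y = 0 with P_1(x) = -3 + 2/x and P_2(x) = 2/x.
x = 0 is a singular point because the y'-coefficient -3 + 2/x has a pole at x = 0 and the y-coefficient 2/x has a pole at x = 0.
It is a regular singular point because x P_1(x) = p(x) = 2 - 3x and x^2 P_2(x) = q(x) = 2x are polynomials, hence analytic at x = 0.
p(0) = 2,  q(0) = 0.
Indicial equation: r(r-1) + p(0) r + q(0) = 0, i.e. r^2 + (p(0) - 1) r + q(0) = 0, i.e. r^2 + 1 r = 0.
Discriminant: (1)^2 - 4(0) = 1, so r = (-1 ± 1)/2.
Solving: r_1 = 0, r_2 = -1.

indicial: r^2 + 1 r = 0; roots r_1 = 0, r_2 = -1


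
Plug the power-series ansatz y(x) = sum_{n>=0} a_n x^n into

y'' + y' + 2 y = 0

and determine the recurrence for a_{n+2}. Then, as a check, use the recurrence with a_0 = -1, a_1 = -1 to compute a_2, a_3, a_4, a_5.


Substitute y = sum_n a_n x^n.
y''(x) has coefficient (n+2)(n+1) a_{n+2} at x^n;
y'(x) has coefficient (n+1) a_{n+1} at x^n;
2 y(x) has coefficient 2 a_n at x^n.
Matching x^n: (n+2)(n+1) a_{n+2} + (n+1) a_{n+1} + 2 a_n = 0.
Thus a_{n+2} = [-(n+1) a_{n+1} - 2 a_n] / ((n+1)(n+2)).

Check with a_0 = -1, a_1 = -1 (apply the recurrence for n = 0, 1, 2, 3): a_0 = -1, a_1 = -1, a_2 = 3/2, a_3 = -1/6, a_4 = -5/24, a_5 = 7/120.

a_(n+2) = [-(n+1) a_(n+1) - 2 a_n] / ((n+1)(n+2)); check: a_0 = -1, a_1 = -1, a_2 = 3/2, a_3 = -1/6, a_4 = -5/24, a_5 = 7/120


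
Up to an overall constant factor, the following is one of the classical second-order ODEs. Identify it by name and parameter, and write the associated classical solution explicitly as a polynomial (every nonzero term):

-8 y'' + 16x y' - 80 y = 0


All three coefficients share the factor -8; dividing through by -8 gives  y'' - 2x y' + 10 y = 0.
This matches the Hermite equation y'' - 2x y' + 2n y = 0 with 2n = 10, so n = 5; the polynomial solution is H_5(x).
With y = sum_k a_k x^k, matching x^k gives (k+2)(k+1) a_{k+2} = 2(k - n) a_k = 2(k - 5) a_k. The right side vanishes at k = 5, so the series with the parity of 5 terminates at degree 5.
Standard normalization: leading coefficient of H_n is 2^n, so a_5 = 2^5 = 32. Work downward with a_k = (k+1)(k+2) a_{k+2} / (2(k - n)):
  a_3 = (4)(5)(32) / (2(3 - 5)) = 640/(-4) = -160
  a_1 = (2)(3)(-160) / (2(1 - 5)) = -960/(-8) = 120
Hence H_5(x) = 32 x^5 - 160 x^3 + 120 x.

H_5(x); series = 32 x^5 - 160 x^3 + 120 x


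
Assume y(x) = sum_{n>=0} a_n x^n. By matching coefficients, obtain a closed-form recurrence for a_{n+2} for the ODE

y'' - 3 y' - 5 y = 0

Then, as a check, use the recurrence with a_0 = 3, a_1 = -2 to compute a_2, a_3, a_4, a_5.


Substitute y = sum_n a_n x^n.
y''(x) has coefficient (n+2)(n+1) a_{n+2} at x^n;
-3 y'(x) has coefficient -3 (n+1) a_{n+1} at x^n;
-5 y(x) has coefficient -5 a_n at x^n.
Matching x^n: (n+2)(n+1) a_{n+2} - 3 (n+1) a_{n+1} - 5 a_n = 0.
Thus a_{n+2} = [3 (n+1) a_{n+1} + 5 a_n] / ((n+1)(n+2)).

Check with a_0 = 3, a_1 = -2 (apply the recurrence for n = 0, 1, 2, 3): a_0 = 3, a_1 = -2, a_2 = 9/2, a_3 = 17/6, a_4 = 4, a_5 = 373/120.

a_(n+2) = [3 (n+1) a_(n+1) + 5 a_n] / ((n+1)(n+2)); check: a_0 = 3, a_1 = -2, a_2 = 9/2, a_3 = 17/6, a_4 = 4, a_5 = 373/120


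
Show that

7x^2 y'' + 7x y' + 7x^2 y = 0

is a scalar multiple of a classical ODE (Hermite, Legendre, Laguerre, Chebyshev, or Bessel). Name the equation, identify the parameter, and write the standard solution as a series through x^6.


All three coefficients share the factor 7; dividing through by 7 gives  x^2 y'' + x y' + x^2 y = 0.
This matches the Bessel equation x^2 y'' + x y' + (x^2 - nu^2) y = 0 with nu^2 = 0, so nu = 0; the solution bounded at x = 0 is J_0(x).
Frobenius at x = 0: indicial roots ±nu; for r = nu the recurrence k(k + 2nu) c_k = -c_{k-2} gives the standard series J_nu(x) = sum_{k>=0} (-1)^k / (k! (k+nu)!) (x/2)^(2k+nu). Evaluate the first 4 terms:
  k = 0: (-1)^0 / (0! * 0! * 2^0) x^0 = 1/(1*1*1) x^0 = (1) x^0
  k = 1: (-1)^1 / (1! * 1! * 2^2) x^2 = -1/(1*1*4) x^2 = (-1/4) x^2
  k = 2: (-1)^2 / (2! * 2! * 2^4) x^4 = 1/(2*2*16) x^4 = (1/64) x^4
  k = 3: (-1)^3 / (3! * 3! * 2^6) x^6 = -1/(6*6*64) x^6 = (-1/2304) x^6
Hence J_0(x) = -x^6/2304 + x^4/64 - x^2/4 + 1 + ....

J_0(x); series = -x^6/2304 + x^4/64 - x^2/4 + 1


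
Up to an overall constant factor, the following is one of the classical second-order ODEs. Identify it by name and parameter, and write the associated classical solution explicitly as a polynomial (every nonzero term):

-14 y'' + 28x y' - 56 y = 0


All three coefficients share the factor -14; dividing through by -14 gives  y'' - 2x y' + 4 y = 0.
This matches the Hermite equation y'' - 2x y' + 2n y = 0 with 2n = 4, so n = 2; the polynomial solution is H_2(x).
With y = sum_k a_k x^k, matching x^k gives (k+2)(k+1) a_{k+2} = 2(k - n) a_k = 2(k - 2) a_k. The right side vanishes at k = 2, so the series with the parity of 2 terminates at degree 2.
Standard normalization: leading coefficient of H_n is 2^n, so a_2 = 2^2 = 4. Work downward with a_k = (k+1)(k+2) a_{k+2} / (2(k - n)):
  a_0 = (1)(2)(4) / (2(0 - 2)) = 8/(-4) = -2
Hence H_2(x) = 4 x^2 - 2.

H_2(x); series = 4 x^2 - 2


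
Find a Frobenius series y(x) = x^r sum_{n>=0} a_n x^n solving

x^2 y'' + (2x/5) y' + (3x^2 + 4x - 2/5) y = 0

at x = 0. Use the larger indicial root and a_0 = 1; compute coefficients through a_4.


Write in Frobenius form y'' + (p(x)/x) y' + (q(x)/x^2) y = 0:
  p(x) = 2/5,  q(x) = 3x^2 + 4x - 2/5.
Indicial equation: r(r-1) + (2/5) r + (-2/5) = 0 -> roots r_1 = 1, r_2 = -2/5.
Take r = r_1 = 1. Let y(x) = x^r sum_{n>=0} a_n x^n with a_0 = 1.
Substitute y = x^r sum a_n x^n and match x^{r+n}. The recurrence is
  D(n) a_n + 4 a_{n-1} + 3 a_{n-2} = 0,  where D(n) = (r+n)(r+n-1) + (2/5)(r+n) + (-2/5).
  a_n = [-4 a_{n-1} - 3 a_{n-2}] / D(n).
Since the indicial polynomial factors as (r - r_1)(r - r_2), D(n) = (r_1 + n - r_1)(r_1 + n - r_2) = n(n + 7/5).
Evaluating step by step (a_0 = 1):
  n = 1: D(1) = 1(1 + 7/5) = 12/5; numerator = -4(1) = -4; a_1 = (-4)/(12/5) = -5/3
  n = 2: D(2) = 2(2 + 7/5) = 34/5; numerator = -4(-5/3) - 3(1) = 11/3; a_2 = (11/3)/(34/5) = 55/102
  n = 3: D(3) = 3(3 + 7/5) = 66/5; numerator = -4(55/102) - 3(-5/3) = 145/51; a_3 = (145/51)/(66/5) = 725/3366
  n = 4: D(4) = 4(4 + 7/5) = 108/5; numerator = -4(725/3366) - 3(55/102) = -8345/3366; a_4 = (-8345/3366)/(108/5) = -41725/363528

r = 1; a_0 = 1; a_1 = -5/3; a_2 = 55/102; a_3 = 725/3366; a_4 = -41725/363528


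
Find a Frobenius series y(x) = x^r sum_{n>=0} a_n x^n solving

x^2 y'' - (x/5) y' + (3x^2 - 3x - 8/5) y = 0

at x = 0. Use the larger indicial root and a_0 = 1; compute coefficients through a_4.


Write in Frobenius form y'' + (p(x)/x) y' + (q(x)/x^2) y = 0:
  p(x) = -1/5,  q(x) = 3x^2 - 3x - 8/5.
Indicial equation: r(r-1) + (-1/5) r + (-8/5) = 0 -> roots r_1 = 2, r_2 = -4/5.
Take r = r_1 = 2. Let y(x) = x^r sum_{n>=0} a_n x^n with a_0 = 1.
Substitute y = x^r sum a_n x^n and match x^{r+n}. The recurrence is
  D(n) a_n - 3 a_{n-1} + 3 a_{n-2} = 0,  where D(n) = (r+n)(r+n-1) + (-1/5)(r+n) + (-8/5).
  a_n = [3 a_{n-1} - 3 a_{n-2}] / D(n).
Since the indicial polynomial factors as (r - r_1)(r - r_2), D(n) = (r_1 + n - r_1)(r_1 + n - r_2) = n(n + 14/5).
Evaluating step by step (a_0 = 1):
  n = 1: D(1) = 1(1 + 14/5) = 19/5; numerator = 3(1) = 3; a_1 = (3)/(19/5) = 15/19
  n = 2: D(2) = 2(2 + 14/5) = 48/5; numerator = 3(15/19) - 3(1) = -12/19; a_2 = (-12/19)/(48/5) = -5/76
  n = 3: D(3) = 3(3 + 14/5) = 87/5; numerator = 3(-5/76) - 3(15/19) = -195/76; a_3 = (-195/76)/(87/5) = -325/2204
  n = 4: D(4) = 4(4 + 14/5) = 136/5; numerator = 3(-325/2204) - 3(-5/76) = -135/551; a_4 = (-135/551)/(136/5) = -675/74936

r = 2; a_0 = 1; a_1 = 15/19; a_2 = -5/76; a_3 = -325/2204; a_4 = -675/74936


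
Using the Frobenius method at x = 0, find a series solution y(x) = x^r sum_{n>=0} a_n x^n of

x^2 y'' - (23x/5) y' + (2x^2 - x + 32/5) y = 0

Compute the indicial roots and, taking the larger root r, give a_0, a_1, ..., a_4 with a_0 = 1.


Write in Frobenius form y'' + (p(x)/x) y' + (q(x)/x^2) y = 0:
  p(x) = -23/5,  q(x) = 2x^2 - x + 32/5.
Indicial equation: r(r-1) + (-23/5) r + (32/5) = 0 -> roots r_1 = 4, r_2 = 8/5.
Take r = r_1 = 4. Let y(x) = x^r sum_{n>=0} a_n x^n with a_0 = 1.
Substitute y = x^r sum a_n x^n and match x^{r+n}. The recurrence is
  D(n) a_n - 1 a_{n-1} + 2 a_{n-2} = 0,  where D(n) = (r+n)(r+n-1) + (-23/5)(r+n) + (32/5).
  a_n = [1 a_{n-1} - 2 a_{n-2}] / D(n).
Since the indicial polynomial factors as (r - r_1)(r - r_2), D(n) = (r_1 + n - r_1)(r_1 + n - r_2) = n(n + 12/5).
Evaluating step by step (a_0 = 1):
  n = 1: D(1) = 1(1 + 12/5) = 17/5; numerator = 1(1) = 1; a_1 = (1)/(17/5) = 5/17
  n = 2: D(2) = 2(2 + 12/5) = 44/5; numerator = 1(5/17) - 2(1) = -29/17; a_2 = (-29/17)/(44/5) = -145/748
  n = 3: D(3) = 3(3 + 12/5) = 81/5; numerator = 1(-145/748) - 2(5/17) = -585/748; a_3 = (-585/748)/(81/5) = -325/6732
  n = 4: D(4) = 4(4 + 12/5) = 128/5; numerator = 1(-325/6732) - 2(-145/748) = 2285/6732; a_4 = (2285/6732)/(128/5) = 11425/861696

r = 4; a_0 = 1; a_1 = 5/17; a_2 = -145/748; a_3 = -325/6732; a_4 = 11425/861696


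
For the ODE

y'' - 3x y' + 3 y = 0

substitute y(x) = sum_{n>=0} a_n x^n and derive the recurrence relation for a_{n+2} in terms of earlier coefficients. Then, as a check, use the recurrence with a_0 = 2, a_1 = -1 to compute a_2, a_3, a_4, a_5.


Substitute y = sum_n a_n x^n.
y''(x) has coefficient (n+2)(n+1) a_{n+2} at x^n;
-3 x y'(x) has coefficient -3 n a_n at x^n (shift);
3 y(x) has coefficient 3 a_n at x^n.
Matching x^n: (n+2)(n+1) a_{n+2} + (-3n + 3) a_n = 0.
Thus a_{n+2} = (3n - 3) / ((n+1)(n+2)) * a_n.

Check with a_0 = 2, a_1 = -1 (apply the recurrence for n = 0, 1, 2, 3): a_0 = 2, a_1 = -1, a_2 = -3, a_3 = 0, a_4 = -3/4, a_5 = 0.

a_(n+2) = (3n - 3) / ((n+1)(n+2)) * a_n; check: a_0 = 2, a_1 = -1, a_2 = -3, a_3 = 0, a_4 = -3/4, a_5 = 0


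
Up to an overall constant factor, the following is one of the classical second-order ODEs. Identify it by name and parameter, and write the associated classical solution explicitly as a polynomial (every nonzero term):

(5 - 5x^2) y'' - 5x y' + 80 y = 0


All three coefficients share the factor 5; dividing through by 5 gives  (1 - x^2) y'' - x y' + 16 y = 0.
This matches the Chebyshev equation (1 - x^2) y'' - x y' + n^2 y = 0 (note the -x y' term, not -2x y') with n^2 = 16, so n = 4; the polynomial solution is T_4(x).
With y = sum_k a_k x^k, matching x^k gives (k+2)(k+1) a_{k+2} = (k^2 - n^2) a_k = (k - 4)(k + 4) a_k. The right side vanishes at k = 4, so the series with the parity of 4 terminates at degree 4.
Standard normalization: leading coefficient of T_n is 2^(n-1), so a_4 = 2^3 = 8. Work downward with a_k = (k+1)(k+2) a_{k+2} / ((k - 4)(k + 4)):
  a_2 = (3)(4)(8) / ((2 - 4)(2 + 4)) = 96/(-12) = -8
  a_0 = (1)(2)(-8) / ((0 - 4)(0 + 4)) = -16/(-16) = 1
Hence T_4(x) = 8 x^4 - 8 x^2 + 1.

T_4(x); series = 8 x^4 - 8 x^2 + 1


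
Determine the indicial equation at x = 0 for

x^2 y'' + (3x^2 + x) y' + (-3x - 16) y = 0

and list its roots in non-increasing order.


Divide by x^2 to reach normal form y'' + P_1(x) y' + P_2(x) y = 0 with P_1(x) = 3 + 1/x and P_2(x) = -3/x - 16/x^2.
x = 0 is a singular point because the y'-coefficient 3 + 1/x has a pole at x = 0 and the y-coefficient -3/x - 16/x^2 has a pole at x = 0.
It is a regular singular point because x P_1(x) = p(x) = 3x + 1 and x^2 P_2(x) = q(x) = -3x - 16 are polynomials, hence analytic at x = 0.
p(0) = 1,  q(0) = -16.
Indicial equation: r(r-1) + p(0) r + q(0) = 0, i.e. r^2 + (p(0) - 1) r + q(0) = 0, i.e. r^2 - 16 = 0.
Discriminant: (0)^2 - 4(-16) = 64, so r = (0 ± 8)/2.
Solving: r_1 = 4, r_2 = -4.

indicial: r^2 - 16 = 0; roots r_1 = 4, r_2 = -4


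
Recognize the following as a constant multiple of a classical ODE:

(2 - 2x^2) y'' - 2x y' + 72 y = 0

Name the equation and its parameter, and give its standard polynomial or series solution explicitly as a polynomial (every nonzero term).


All three coefficients share the factor 2; dividing through by 2 gives  (1 - x^2) y'' - x y' + 36 y = 0.
This matches the Chebyshev equation (1 - x^2) y'' - x y' + n^2 y = 0 (note the -x y' term, not -2x y') with n^2 = 36, so n = 6; the polynomial solution is T_6(x).
With y = sum_k a_k x^k, matching x^k gives (k+2)(k+1) a_{k+2} = (k^2 - n^2) a_k = (k - 6)(k + 6) a_k. The right side vanishes at k = 6, so the series with the parity of 6 terminates at degree 6.
Standard normalization: leading coefficient of T_n is 2^(n-1), so a_6 = 2^5 = 32. Work downward with a_k = (k+1)(k+2) a_{k+2} / ((k - 6)(k + 6)):
  a_4 = (5)(6)(32) / ((4 - 6)(4 + 6)) = 960/(-20) = -48
  a_2 = (3)(4)(-48) / ((2 - 6)(2 + 6)) = -576/(-32) = 18
  a_0 = (1)(2)(18) / ((0 - 6)(0 + 6)) = 36/(-36) = -1
Hence T_6(x) = 32 x^6 - 48 x^4 + 18 x^2 - 1.

T_6(x); series = 32 x^6 - 48 x^4 + 18 x^2 - 1


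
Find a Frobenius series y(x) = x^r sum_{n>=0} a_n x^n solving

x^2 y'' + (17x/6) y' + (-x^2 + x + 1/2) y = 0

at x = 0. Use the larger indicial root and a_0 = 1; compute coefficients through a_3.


Write in Frobenius form y'' + (p(x)/x) y' + (q(x)/x^2) y = 0:
  p(x) = 17/6,  q(x) = -x^2 + x + 1/2.
Indicial equation: r(r-1) + (17/6) r + (1/2) = 0 -> roots r_1 = -1/3, r_2 = -3/2.
Take r = r_1 = -1/3. Let y(x) = x^r sum_{n>=0} a_n x^n with a_0 = 1.
Substitute y = x^r sum a_n x^n and match x^{r+n}. The recurrence is
  D(n) a_n + 1 a_{n-1} - 1 a_{n-2} = 0,  where D(n) = (r+n)(r+n-1) + (17/6)(r+n) + (1/2).
  a_n = [-1 a_{n-1} + 1 a_{n-2}] / D(n).
Since the indicial polynomial factors as (r - r_1)(r - r_2), D(n) = (r_1 + n - r_1)(r_1 + n - r_2) = n(n + 7/6).
Evaluating step by step (a_0 = 1):
  n = 1: D(1) = 1(1 + 7/6) = 13/6; numerator = -1(1) = -1; a_1 = (-1)/(13/6) = -6/13
  n = 2: D(2) = 2(2 + 7/6) = 19/3; numerator = -1(-6/13) + 1(1) = 19/13; a_2 = (19/13)/(19/3) = 3/13
  n = 3: D(3) = 3(3 + 7/6) = 25/2; numerator = -1(3/13) + 1(-6/13) = -9/13; a_3 = (-9/13)/(25/2) = -18/325

r = -1/3; a_0 = 1; a_1 = -6/13; a_2 = 3/13; a_3 = -18/325


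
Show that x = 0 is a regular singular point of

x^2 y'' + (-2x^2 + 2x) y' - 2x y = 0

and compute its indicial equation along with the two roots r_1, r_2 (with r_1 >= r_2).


Divide by x^2 to reach normal form y'' + P_1(x) y' + P_2(x) y = 0 with P_1(x) = -2 + 2/x and P_2(x) = -2/x.
x = 0 is a singular point because the y'-coefficient -2 + 2/x has a pole at x = 0 and the y-coefficient -2/x has a pole at x = 0.
It is a regular singular point because x P_1(x) = p(x) = 2 - 2x and x^2 P_2(x) = q(x) = -2x are polynomials, hence analytic at x = 0.
p(0) = 2,  q(0) = 0.
Indicial equation: r(r-1) + p(0) r + q(0) = 0, i.e. r^2 + (p(0) - 1) r + q(0) = 0, i.e. r^2 + 1 r = 0.
Discriminant: (1)^2 - 4(0) = 1, so r = (-1 ± 1)/2.
Solving: r_1 = 0, r_2 = -1.

indicial: r^2 + 1 r = 0; roots r_1 = 0, r_2 = -1


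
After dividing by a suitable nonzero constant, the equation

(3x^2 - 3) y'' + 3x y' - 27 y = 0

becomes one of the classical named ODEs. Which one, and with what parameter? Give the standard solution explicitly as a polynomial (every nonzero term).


All three coefficients share the factor -3; dividing through by -3 gives  (1 - x^2) y'' - x y' + 9 y = 0.
This matches the Chebyshev equation (1 - x^2) y'' - x y' + n^2 y = 0 (note the -x y' term, not -2x y') with n^2 = 9, so n = 3; the polynomial solution is T_3(x).
With y = sum_k a_k x^k, matching x^k gives (k+2)(k+1) a_{k+2} = (k^2 - n^2) a_k = (k - 3)(k + 3) a_k. The right side vanishes at k = 3, so the series with the parity of 3 terminates at degree 3.
Standard normalization: leading coefficient of T_n is 2^(n-1), so a_3 = 2^2 = 4. Work downward with a_k = (k+1)(k+2) a_{k+2} / ((k - 3)(k + 3)):
  a_1 = (2)(3)(4) / ((1 - 3)(1 + 3)) = 24/(-8) = -3
Hence T_3(x) = 4 x^3 - 3 x.

T_3(x); series = 4 x^3 - 3 x


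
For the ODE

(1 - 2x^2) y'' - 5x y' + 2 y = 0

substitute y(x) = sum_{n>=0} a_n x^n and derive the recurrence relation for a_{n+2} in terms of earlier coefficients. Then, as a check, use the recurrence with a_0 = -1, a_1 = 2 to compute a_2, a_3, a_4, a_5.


Substitute y = sum_n a_n x^n.
(1 - 2 x^2) y'' contributes (n+2)(n+1) a_{n+2} - 2 n(n-1) a_n at x^n.
-5 x y'(x) contributes -5 n a_n at x^n.
2 y(x) contributes 2 a_n at x^n.
Matching x^n: (n+2)(n+1) a_{n+2} + (-2 n(n-1) - 5 n + 2) a_n = 0.
Thus a_{n+2} = (2 n(n-1) + 5 n - 2) / ((n+1)(n+2)) * a_n.

Check with a_0 = -1, a_1 = 2 (apply the recurrence for n = 0, 1, 2, 3): a_0 = -1, a_1 = 2, a_2 = 1, a_3 = 1, a_4 = 1, a_5 = 5/4.

a_(n+2) = (2 n(n-1) + 5 n - 2) / ((n+1)(n+2)) * a_n; check: a_0 = -1, a_1 = 2, a_2 = 1, a_3 = 1, a_4 = 1, a_5 = 5/4


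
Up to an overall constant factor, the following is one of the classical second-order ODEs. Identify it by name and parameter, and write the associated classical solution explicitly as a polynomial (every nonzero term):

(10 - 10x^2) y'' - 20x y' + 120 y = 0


All three coefficients share the factor 10; dividing through by 10 gives  (1 - x^2) y'' - 2x y' + 12 y = 0.
This matches the Legendre equation (1 - x^2) y'' - 2x y' + n(n+1) y = 0 (note the -2x y' term) with n(n+1) = 12, so n = 3; the polynomial solution is P_3(x).
With y = sum_k a_k x^k, matching x^k gives (k+2)(k+1) a_{k+2} = [k(k+1) - n(n+1)] a_k = (k - 3)(k + 4) a_k. The right side vanishes at k = 3, so the series with the parity of 3 terminates at degree 3.
Standard normalization (P_n(1) = 1): leading coefficient (2n)!/(2^n (n!)^2) = 720/(8*36) = 5/2, so a_3 = 5/2. Work downward with a_k = (k+1)(k+2) a_{k+2} / ((k - 3)(k + 4)):
  a_1 = (2)(3)(5/2) / ((1 - 3)(1 + 4)) = 15/(-10) = -3/2
Hence P_3(x) = 5 x^3/2 - 3 x/2.

P_3(x); series = 5 x^3/2 - 3 x/2


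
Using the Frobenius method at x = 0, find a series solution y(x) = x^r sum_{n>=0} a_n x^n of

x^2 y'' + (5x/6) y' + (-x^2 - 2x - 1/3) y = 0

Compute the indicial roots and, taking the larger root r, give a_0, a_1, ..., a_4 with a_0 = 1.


Write in Frobenius form y'' + (p(x)/x) y' + (q(x)/x^2) y = 0:
  p(x) = 5/6,  q(x) = -x^2 - 2x - 1/3.
Indicial equation: r(r-1) + (5/6) r + (-1/3) = 0 -> roots r_1 = 2/3, r_2 = -1/2.
Take r = r_1 = 2/3. Let y(x) = x^r sum_{n>=0} a_n x^n with a_0 = 1.
Substitute y = x^r sum a_n x^n and match x^{r+n}. The recurrence is
  D(n) a_n - 2 a_{n-1} - 1 a_{n-2} = 0,  where D(n) = (r+n)(r+n-1) + (5/6)(r+n) + (-1/3).
  a_n = [2 a_{n-1} + 1 a_{n-2}] / D(n).
Since the indicial polynomial factors as (r - r_1)(r - r_2), D(n) = (r_1 + n - r_1)(r_1 + n - r_2) = n(n + 7/6).
Evaluating step by step (a_0 = 1):
  n = 1: D(1) = 1(1 + 7/6) = 13/6; numerator = 2(1) = 2; a_1 = (2)/(13/6) = 12/13
  n = 2: D(2) = 2(2 + 7/6) = 19/3; numerator = 2(12/13) + 1(1) = 37/13; a_2 = (37/13)/(19/3) = 111/247
  n = 3: D(3) = 3(3 + 7/6) = 25/2; numerator = 2(111/247) + 1(12/13) = 450/247; a_3 = (450/247)/(25/2) = 36/247
  n = 4: D(4) = 4(4 + 7/6) = 62/3; numerator = 2(36/247) + 1(111/247) = 183/247; a_4 = (183/247)/(62/3) = 549/15314

r = 2/3; a_0 = 1; a_1 = 12/13; a_2 = 111/247; a_3 = 36/247; a_4 = 549/15314


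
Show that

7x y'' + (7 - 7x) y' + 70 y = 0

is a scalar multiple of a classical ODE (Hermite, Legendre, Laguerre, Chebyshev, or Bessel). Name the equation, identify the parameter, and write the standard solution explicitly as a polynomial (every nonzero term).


All three coefficients share the factor 7; dividing through by 7 gives  x y'' + (1 - x) y' + 10 y = 0.
This matches the Laguerre equation x y'' + (1 - x) y' + n y = 0 with n = 10; the polynomial solution is L_10(x).
With y = sum_k a_k x^k, matching x^k gives (k+1)k a_{k+1} + (k+1) a_{k+1} - k a_k + n a_k = 0, i.e. (k+1)^2 a_{k+1} = (k - n) a_k = (k - 10) a_k. The right side vanishes at k = 10, so the series terminates at degree 10.
Standard normalization L_n(0) = 1 gives a_0 = 1. Work upward with a_{k+1} = (k - 10) a_k / (k+1)^2:
  a_1 = (0 - 10)(1) / 1^2 = -10/1 = -10
  a_2 = (1 - 10)(-10) / 2^2 = 90/4 = 45/2
  a_3 = (2 - 10)(45/2) / 3^2 = -180/9 = -20
  a_4 = (3 - 10)(-20) / 4^2 = 140/16 = 35/4
  a_5 = (4 - 10)(35/4) / 5^2 = (-105/2)/25 = -21/10
  a_6 = (5 - 10)(-21/10) / 6^2 = (21/2)/36 = 7/24
  a_7 = (6 - 10)(7/24) / 7^2 = (-7/6)/49 = -1/42
  a_8 = (7 - 10)(-1/42) / 8^2 = (1/14)/64 = 1/896
  a_9 = (8 - 10)(1/896) / 9^2 = (-1/448)/81 = -1/36288
  a_10 = (9 - 10)(-1/36288) / 10^2 = (1/36288)/100 = 1/3628800
Hence L_10(x) = x^10/3628800 - x^9/36288 + x^8/896 - x^7/42 + 7 x^6/24 - 21 x^5/10 + 35 x^4/4 - 20 x^3 + 45 x^2/2 - 10 x + 1.

L_10(x); series = x^10/3628800 - x^9/36288 + x^8/896 - x^7/42 + 7 x^6/24 - 21 x^5/10 + 35 x^4/4 - 20 x^3 + 45 x^2/2 - 10 x + 1


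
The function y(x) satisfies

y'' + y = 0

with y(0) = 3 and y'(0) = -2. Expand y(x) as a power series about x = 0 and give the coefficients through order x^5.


Ansatz: y(x) = sum_{n>=0} a_n x^n, so y'(x) = sum_{n>=1} n a_n x^(n-1) and y''(x) = sum_{n>=2} n(n-1) a_n x^(n-2).
Substitute into P(x) y'' + Q(x) y' + R(x) y = 0 with P(x) = 1, Q(x) = 0, R(x) = 1, and match powers of x.
Initial conditions: a_0 = 3, a_1 = -2.
Setting the coefficient of each power of x to zero and solving order by order (substituting the coefficients already found):
  x^0: 2 a_2 + a_0 = 0  ->  2 a_2 = -a_0 = -3  ->  a_2 = -3/2
  x^1: 6 a_3 + a_1 = 0  ->  6 a_3 = -a_1 = 2  ->  a_3 = 1/3
  x^2: 12 a_4 + a_2 = 0  ->  12 a_4 = -a_2 = 3/2  ->  a_4 = 1/8
  x^3: 20 a_5 + a_3 = 0  ->  20 a_5 = -a_3 = -1/3  ->  a_5 = -1/60
Truncated series: y(x) = 3 - 2 x - (3/2) x^2 + (1/3) x^3 + (1/8) x^4 - (1/60) x^5 + O(x^6).

a_0 = 3; a_1 = -2; a_2 = -3/2; a_3 = 1/3; a_4 = 1/8; a_5 = -1/60


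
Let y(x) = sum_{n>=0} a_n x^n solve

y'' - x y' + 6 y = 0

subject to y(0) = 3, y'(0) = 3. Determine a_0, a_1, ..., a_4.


Ansatz: y(x) = sum_{n>=0} a_n x^n, so y'(x) = sum_{n>=1} n a_n x^(n-1) and y''(x) = sum_{n>=2} n(n-1) a_n x^(n-2).
Substitute into P(x) y'' + Q(x) y' + R(x) y = 0 with P(x) = 1, Q(x) = -x, R(x) = 6, and match powers of x.
Initial conditions: a_0 = 3, a_1 = 3.
Setting the coefficient of each power of x to zero and solving order by order (substituting the coefficients already found):
  x^0: 2 a_2 + 6 a_0 = 0  ->  2 a_2 = -6 a_0 = -18  ->  a_2 = -9
  x^1: 6 a_3 + 5 a_1 = 0  ->  6 a_3 = -5 a_1 = -15  ->  a_3 = -5/2
  x^2: 12 a_4 + 4 a_2 = 0  ->  12 a_4 = -4 a_2 = 36  ->  a_4 = 3
Truncated series: y(x) = 3 + 3 x - 9 x^2 - (5/2) x^3 + 3 x^4 + O(x^5).

a_0 = 3; a_1 = 3; a_2 = -9; a_3 = -5/2; a_4 = 3


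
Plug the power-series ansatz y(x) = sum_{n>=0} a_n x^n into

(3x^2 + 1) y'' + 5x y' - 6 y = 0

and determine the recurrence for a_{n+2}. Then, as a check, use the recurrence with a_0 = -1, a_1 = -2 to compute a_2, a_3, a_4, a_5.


Substitute y = sum_n a_n x^n.
(1 + 3 x^2) y'' contributes (n+2)(n+1) a_{n+2} + 3 n(n-1) a_n at x^n.
5 x y'(x) contributes 5 n a_n at x^n.
-6 y(x) contributes -6 a_n at x^n.
Matching x^n: (n+2)(n+1) a_{n+2} + (3 n(n-1) + 5 n - 6) a_n = 0.
Thus a_{n+2} = (-3 n(n-1) - 5 n + 6) / ((n+1)(n+2)) * a_n.

Check with a_0 = -1, a_1 = -2 (apply the recurrence for n = 0, 1, 2, 3): a_0 = -1, a_1 = -2, a_2 = -3, a_3 = -1/3, a_4 = 5/2, a_5 = 9/20.

a_(n+2) = (-3 n(n-1) - 5 n + 6) / ((n+1)(n+2)) * a_n; check: a_0 = -1, a_1 = -2, a_2 = -3, a_3 = -1/3, a_4 = 5/2, a_5 = 9/20


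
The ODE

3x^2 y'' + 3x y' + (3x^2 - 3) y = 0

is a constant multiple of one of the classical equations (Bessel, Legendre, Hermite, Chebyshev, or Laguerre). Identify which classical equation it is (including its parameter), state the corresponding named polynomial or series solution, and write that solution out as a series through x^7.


All three coefficients share the factor 3; dividing through by 3 gives  x^2 y'' + x y' + (x^2 - 1) y = 0.
This matches the Bessel equation x^2 y'' + x y' + (x^2 - nu^2) y = 0 with nu^2 = 1, so nu = 1; the solution bounded at x = 0 is J_1(x).
Frobenius at x = 0: indicial roots ±nu; for r = nu the recurrence k(k + 2nu) c_k = -c_{k-2} gives the standard series J_nu(x) = sum_{k>=0} (-1)^k / (k! (k+nu)!) (x/2)^(2k+nu). Evaluate the first 4 terms:
  k = 0: (-1)^0 / (0! * 1! * 2^1) x^1 = 1/(1*1*2) x^1 = (1/2) x^1
  k = 1: (-1)^1 / (1! * 2! * 2^3) x^3 = -1/(1*2*8) x^3 = (-1/16) x^3
  k = 2: (-1)^2 / (2! * 3! * 2^5) x^5 = 1/(2*6*32) x^5 = (1/384) x^5
  k = 3: (-1)^3 / (3! * 4! * 2^7) x^7 = -1/(6*24*128) x^7 = (-1/18432) x^7
Hence J_1(x) = -x^7/18432 + x^5/384 - x^3/16 + x/2 + ....

J_1(x); series = -x^7/18432 + x^5/384 - x^3/16 + x/2


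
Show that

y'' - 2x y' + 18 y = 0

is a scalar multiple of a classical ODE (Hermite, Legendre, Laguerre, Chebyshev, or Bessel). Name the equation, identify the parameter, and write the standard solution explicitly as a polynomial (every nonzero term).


The equation is already in a standard form:  y'' - 2x y' + 18 y = 0.
This matches the Hermite equation y'' - 2x y' + 2n y = 0 with 2n = 18, so n = 9; the polynomial solution is H_9(x).
With y = sum_k a_k x^k, matching x^k gives (k+2)(k+1) a_{k+2} = 2(k - n) a_k = 2(k - 9) a_k. The right side vanishes at k = 9, so the series with the parity of 9 terminates at degree 9.
Standard normalization: leading coefficient of H_n is 2^n, so a_9 = 2^9 = 512. Work downward with a_k = (k+1)(k+2) a_{k+2} / (2(k - n)):
  a_7 = (8)(9)(512) / (2(7 - 9)) = 36864/(-4) = -9216
  a_5 = (6)(7)(-9216) / (2(5 - 9)) = -387072/(-8) = 48384
  a_3 = (4)(5)(48384) / (2(3 - 9)) = 967680/(-12) = -80640
  a_1 = (2)(3)(-80640) / (2(1 - 9)) = -483840/(-16) = 30240
Hence H_9(x) = 512 x^9 - 9216 x^7 + 48384 x^5 - 80640 x^3 + 30240 x.

H_9(x); series = 512 x^9 - 9216 x^7 + 48384 x^5 - 80640 x^3 + 30240 x


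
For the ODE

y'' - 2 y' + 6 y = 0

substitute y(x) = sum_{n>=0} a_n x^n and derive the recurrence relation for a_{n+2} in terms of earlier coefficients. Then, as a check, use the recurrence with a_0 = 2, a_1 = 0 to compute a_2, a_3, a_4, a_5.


Substitute y = sum_n a_n x^n.
y''(x) has coefficient (n+2)(n+1) a_{n+2} at x^n;
-2 y'(x) has coefficient -2 (n+1) a_{n+1} at x^n;
6 y(x) has coefficient 6 a_n at x^n.
Matching x^n: (n+2)(n+1) a_{n+2} - 2 (n+1) a_{n+1} + 6 a_n = 0.
Thus a_{n+2} = [2 (n+1) a_{n+1} - 6 a_n] / ((n+1)(n+2)).

Check with a_0 = 2, a_1 = 0 (apply the recurrence for n = 0, 1, 2, 3): a_0 = 2, a_1 = 0, a_2 = -6, a_3 = -4, a_4 = 1, a_5 = 8/5.

a_(n+2) = [2 (n+1) a_(n+1) - 6 a_n] / ((n+1)(n+2)); check: a_0 = 2, a_1 = 0, a_2 = -6, a_3 = -4, a_4 = 1, a_5 = 8/5


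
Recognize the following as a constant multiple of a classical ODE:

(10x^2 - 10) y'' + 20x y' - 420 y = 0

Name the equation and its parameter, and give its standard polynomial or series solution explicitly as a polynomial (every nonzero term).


All three coefficients share the factor -10; dividing through by -10 gives  (1 - x^2) y'' - 2x y' + 42 y = 0.
This matches the Legendre equation (1 - x^2) y'' - 2x y' + n(n+1) y = 0 (note the -2x y' term) with n(n+1) = 42, so n = 6; the polynomial solution is P_6(x).
With y = sum_k a_k x^k, matching x^k gives (k+2)(k+1) a_{k+2} = [k(k+1) - n(n+1)] a_k = (k - 6)(k + 7) a_k. The right side vanishes at k = 6, so the series with the parity of 6 terminates at degree 6.
Standard normalization (P_n(1) = 1): leading coefficient (2n)!/(2^n (n!)^2) = 479001600/(64*518400) = 231/16, so a_6 = 231/16. Work downward with a_k = (k+1)(k+2) a_{k+2} / ((k - 6)(k + 7)):
  a_4 = (5)(6)(231/16) / ((4 - 6)(4 + 7)) = (3465/8)/(-22) = -315/16
  a_2 = (3)(4)(-315/16) / ((2 - 6)(2 + 7)) = (-945/4)/(-36) = 105/16
  a_0 = (1)(2)(105/16) / ((0 - 6)(0 + 7)) = (105/8)/(-42) = -5/16
Hence P_6(x) = 231 x^6/16 - 315 x^4/16 + 105 x^2/16 - 5/16.

P_6(x); series = 231 x^6/16 - 315 x^4/16 + 105 x^2/16 - 5/16


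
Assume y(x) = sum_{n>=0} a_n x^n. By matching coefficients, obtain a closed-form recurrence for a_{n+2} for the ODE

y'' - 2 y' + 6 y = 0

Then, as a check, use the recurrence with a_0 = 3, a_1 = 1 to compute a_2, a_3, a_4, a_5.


Substitute y = sum_n a_n x^n.
y''(x) has coefficient (n+2)(n+1) a_{n+2} at x^n;
-2 y'(x) has coefficient -2 (n+1) a_{n+1} at x^n;
6 y(x) has coefficient 6 a_n at x^n.
Matching x^n: (n+2)(n+1) a_{n+2} - 2 (n+1) a_{n+1} + 6 a_n = 0.
Thus a_{n+2} = [2 (n+1) a_{n+1} - 6 a_n] / ((n+1)(n+2)).

Check with a_0 = 3, a_1 = 1 (apply the recurrence for n = 0, 1, 2, 3): a_0 = 3, a_1 = 1, a_2 = -8, a_3 = -19/3, a_4 = 5/6, a_5 = 67/30.

a_(n+2) = [2 (n+1) a_(n+1) - 6 a_n] / ((n+1)(n+2)); check: a_0 = 3, a_1 = 1, a_2 = -8, a_3 = -19/3, a_4 = 5/6, a_5 = 67/30


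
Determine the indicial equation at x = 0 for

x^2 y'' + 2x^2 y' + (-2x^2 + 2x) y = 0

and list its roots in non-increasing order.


Divide by x^2 to reach normal form y'' + P_1(x) y' + P_2(x) y = 0 with P_1(x) = 2 and P_2(x) = -2 + 2/x.
x = 0 is a singular point because the y-coefficient -2 + 2/x has a pole at x = 0.
It is a regular singular point because x P_1(x) = p(x) = 2x and x^2 P_2(x) = q(x) = -2x^2 + 2x are polynomials, hence analytic at x = 0.
p(0) = 0,  q(0) = 0.
Indicial equation: r(r-1) + p(0) r + q(0) = 0, i.e. r^2 + (p(0) - 1) r + q(0) = 0, i.e. r^2 - 1 r = 0.
Discriminant: (-1)^2 - 4(0) = 1, so r = (1 ± 1)/2.
Solving: r_1 = 1, r_2 = 0.

indicial: r^2 - 1 r = 0; roots r_1 = 1, r_2 = 0


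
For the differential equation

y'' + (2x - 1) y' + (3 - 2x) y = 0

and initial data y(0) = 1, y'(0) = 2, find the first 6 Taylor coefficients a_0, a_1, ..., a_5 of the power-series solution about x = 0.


Ansatz: y(x) = sum_{n>=0} a_n x^n, so y'(x) = sum_{n>=1} n a_n x^(n-1) and y''(x) = sum_{n>=2} n(n-1) a_n x^(n-2).
Substitute into P(x) y'' + Q(x) y' + R(x) y = 0 with P(x) = 1, Q(x) = 2x - 1, R(x) = 3 - 2x, and match powers of x.
Initial conditions: a_0 = 1, a_1 = 2.
Setting the coefficient of each power of x to zero and solving order by order (substituting the coefficients already found):
  x^0: 2 a_2 - a_1 + 3 a_0 = 0  ->  2 a_2 = a_1 - 3 a_0 = -1  ->  a_2 = -1/2
  x^1: 6 a_3 - 2 a_2 + 5 a_1 - 2 a_0 = 0  ->  6 a_3 = 2 a_2 - 5 a_1 + 2 a_0 = -9  ->  a_3 = -3/2
  x^2: 12 a_4 - 3 a_3 + 7 a_2 - 2 a_1 = 0  ->  12 a_4 = 3 a_3 - 7 a_2 + 2 a_1 = 3  ->  a_4 = 1/4
  x^3: 20 a_5 - 4 a_4 + 9 a_3 - 2 a_2 = 0  ->  20 a_5 = 4 a_4 - 9 a_3 + 2 a_2 = 27/2  ->  a_5 = 27/40
Truncated series: y(x) = 1 + 2 x - (1/2) x^2 - (3/2) x^3 + (1/4) x^4 + (27/40) x^5 + O(x^6).

a_0 = 1; a_1 = 2; a_2 = -1/2; a_3 = -3/2; a_4 = 1/4; a_5 = 27/40


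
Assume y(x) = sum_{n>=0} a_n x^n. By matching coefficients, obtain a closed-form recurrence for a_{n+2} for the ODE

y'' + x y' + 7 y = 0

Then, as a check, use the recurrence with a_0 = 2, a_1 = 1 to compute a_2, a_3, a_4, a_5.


Substitute y = sum_n a_n x^n.
y''(x) has coefficient (n+2)(n+1) a_{n+2} at x^n;
x y'(x) has coefficient n a_n at x^n (shift);
7 y(x) has coefficient 7 a_n at x^n.
Matching x^n: (n+2)(n+1) a_{n+2} + (n + 7) a_n = 0.
Thus a_{n+2} = (-n - 7) / ((n+1)(n+2)) * a_n.

Check with a_0 = 2, a_1 = 1 (apply the recurrence for n = 0, 1, 2, 3): a_0 = 2, a_1 = 1, a_2 = -7, a_3 = -4/3, a_4 = 21/4, a_5 = 2/3.

a_(n+2) = (-n - 7) / ((n+1)(n+2)) * a_n; check: a_0 = 2, a_1 = 1, a_2 = -7, a_3 = -4/3, a_4 = 21/4, a_5 = 2/3


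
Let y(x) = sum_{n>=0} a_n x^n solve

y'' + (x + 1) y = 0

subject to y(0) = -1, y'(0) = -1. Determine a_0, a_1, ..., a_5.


Ansatz: y(x) = sum_{n>=0} a_n x^n, so y'(x) = sum_{n>=1} n a_n x^(n-1) and y''(x) = sum_{n>=2} n(n-1) a_n x^(n-2).
Substitute into P(x) y'' + Q(x) y' + R(x) y = 0 with P(x) = 1, Q(x) = 0, R(x) = x + 1, and match powers of x.
Initial conditions: a_0 = -1, a_1 = -1.
Setting the coefficient of each power of x to zero and solving order by order (substituting the coefficients already found):
  x^0: 2 a_2 + a_0 = 0  ->  2 a_2 = -a_0 = 1  ->  a_2 = 1/2
  x^1: 6 a_3 + a_1 + a_0 = 0  ->  6 a_3 = -a_1 - a_0 = 2  ->  a_3 = 1/3
  x^2: 12 a_4 + a_2 + a_1 = 0  ->  12 a_4 = -a_2 - a_1 = 1/2  ->  a_4 = 1/24
  x^3: 20 a_5 + a_3 + a_2 = 0  ->  20 a_5 = -a_3 - a_2 = -5/6  ->  a_5 = -1/24
Truncated series: y(x) = -1 - x + (1/2) x^2 + (1/3) x^3 + (1/24) x^4 - (1/24) x^5 + O(x^6).

a_0 = -1; a_1 = -1; a_2 = 1/2; a_3 = 1/3; a_4 = 1/24; a_5 = -1/24


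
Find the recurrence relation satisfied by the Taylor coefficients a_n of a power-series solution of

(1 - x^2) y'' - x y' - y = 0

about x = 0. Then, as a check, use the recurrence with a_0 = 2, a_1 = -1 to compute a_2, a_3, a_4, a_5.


Substitute y = sum_n a_n x^n.
(1 - 1 x^2) y'' contributes (n+2)(n+1) a_{n+2} - n(n-1) a_n at x^n.
-x y'(x) contributes -n a_n at x^n.
-y(x) contributes -1 a_n at x^n.
Matching x^n: (n+2)(n+1) a_{n+2} + (-n(n-1) - n - 1) a_n = 0.
Thus a_{n+2} = (n(n-1) + n + 1) / ((n+1)(n+2)) * a_n.

Check with a_0 = 2, a_1 = -1 (apply the recurrence for n = 0, 1, 2, 3): a_0 = 2, a_1 = -1, a_2 = 1, a_3 = -1/3, a_4 = 5/12, a_5 = -1/6.

a_(n+2) = (n(n-1) + n + 1) / ((n+1)(n+2)) * a_n; check: a_0 = 2, a_1 = -1, a_2 = 1, a_3 = -1/3, a_4 = 5/12, a_5 = -1/6


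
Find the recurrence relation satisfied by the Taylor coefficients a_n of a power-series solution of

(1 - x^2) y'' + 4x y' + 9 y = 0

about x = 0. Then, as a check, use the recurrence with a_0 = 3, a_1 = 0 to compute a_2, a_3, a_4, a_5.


Substitute y = sum_n a_n x^n.
(1 - 1 x^2) y'' contributes (n+2)(n+1) a_{n+2} - n(n-1) a_n at x^n.
4 x y'(x) contributes 4 n a_n at x^n.
9 y(x) contributes 9 a_n at x^n.
Matching x^n: (n+2)(n+1) a_{n+2} + (-n(n-1) + 4 n + 9) a_n = 0.
Thus a_{n+2} = (n(n-1) - 4 n - 9) / ((n+1)(n+2)) * a_n.

Check with a_0 = 3, a_1 = 0 (apply the recurrence for n = 0, 1, 2, 3): a_0 = 3, a_1 = 0, a_2 = -27/2, a_3 = 0, a_4 = 135/8, a_5 = 0.

a_(n+2) = (n(n-1) - 4 n - 9) / ((n+1)(n+2)) * a_n; check: a_0 = 3, a_1 = 0, a_2 = -27/2, a_3 = 0, a_4 = 135/8, a_5 = 0


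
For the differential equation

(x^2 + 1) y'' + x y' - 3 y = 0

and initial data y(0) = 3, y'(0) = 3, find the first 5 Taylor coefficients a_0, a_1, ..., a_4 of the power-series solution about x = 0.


Ansatz: y(x) = sum_{n>=0} a_n x^n, so y'(x) = sum_{n>=1} n a_n x^(n-1) and y''(x) = sum_{n>=2} n(n-1) a_n x^(n-2).
Substitute into P(x) y'' + Q(x) y' + R(x) y = 0 with P(x) = x^2 + 1, Q(x) = x, R(x) = -3, and match powers of x.
Initial conditions: a_0 = 3, a_1 = 3.
Setting the coefficient of each power of x to zero and solving order by order (substituting the coefficients already found):
  x^0: 2 a_2 - 3 a_0 = 0  ->  2 a_2 = 3 a_0 = 9  ->  a_2 = 9/2
  x^1: 6 a_3 - 2 a_1 = 0  ->  6 a_3 = 2 a_1 = 6  ->  a_3 = 1
  x^2: 12 a_4 + a_2 = 0  ->  12 a_4 = -a_2 = -9/2  ->  a_4 = -3/8
Truncated series: y(x) = 3 + 3 x + (9/2) x^2 + x^3 - (3/8) x^4 + O(x^5).

a_0 = 3; a_1 = 3; a_2 = 9/2; a_3 = 1; a_4 = -3/8


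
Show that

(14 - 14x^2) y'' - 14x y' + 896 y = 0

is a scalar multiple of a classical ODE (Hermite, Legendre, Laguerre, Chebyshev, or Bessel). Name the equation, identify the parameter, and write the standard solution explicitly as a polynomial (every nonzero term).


All three coefficients share the factor 14; dividing through by 14 gives  (1 - x^2) y'' - x y' + 64 y = 0.
This matches the Chebyshev equation (1 - x^2) y'' - x y' + n^2 y = 0 (note the -x y' term, not -2x y') with n^2 = 64, so n = 8; the polynomial solution is T_8(x).
With y = sum_k a_k x^k, matching x^k gives (k+2)(k+1) a_{k+2} = (k^2 - n^2) a_k = (k - 8)(k + 8) a_k. The right side vanishes at k = 8, so the series with the parity of 8 terminates at degree 8.
Standard normalization: leading coefficient of T_n is 2^(n-1), so a_8 = 2^7 = 128. Work downward with a_k = (k+1)(k+2) a_{k+2} / ((k - 8)(k + 8)):
  a_6 = (7)(8)(128) / ((6 - 8)(6 + 8)) = 7168/(-28) = -256
  a_4 = (5)(6)(-256) / ((4 - 8)(4 + 8)) = -7680/(-48) = 160
  a_2 = (3)(4)(160) / ((2 - 8)(2 + 8)) = 1920/(-60) = -32
  a_0 = (1)(2)(-32) / ((0 - 8)(0 + 8)) = -64/(-64) = 1
Hence T_8(x) = 128 x^8 - 256 x^6 + 160 x^4 - 32 x^2 + 1.

T_8(x); series = 128 x^8 - 256 x^6 + 160 x^4 - 32 x^2 + 1


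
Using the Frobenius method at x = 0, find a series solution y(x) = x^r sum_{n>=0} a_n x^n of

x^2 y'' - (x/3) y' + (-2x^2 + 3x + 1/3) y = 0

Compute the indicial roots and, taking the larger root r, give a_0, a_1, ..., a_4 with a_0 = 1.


Write in Frobenius form y'' + (p(x)/x) y' + (q(x)/x^2) y = 0:
  p(x) = -1/3,  q(x) = -2x^2 + 3x + 1/3.
Indicial equation: r(r-1) + (-1/3) r + (1/3) = 0 -> roots r_1 = 1, r_2 = 1/3.
Take r = r_1 = 1. Let y(x) = x^r sum_{n>=0} a_n x^n with a_0 = 1.
Substitute y = x^r sum a_n x^n and match x^{r+n}. The recurrence is
  D(n) a_n + 3 a_{n-1} - 2 a_{n-2} = 0,  where D(n) = (r+n)(r+n-1) + (-1/3)(r+n) + (1/3).
  a_n = [-3 a_{n-1} + 2 a_{n-2}] / D(n).
Since the indicial polynomial factors as (r - r_1)(r - r_2), D(n) = (r_1 + n - r_1)(r_1 + n - r_2) = n(n + 2/3).
Evaluating step by step (a_0 = 1):
  n = 1: D(1) = 1(1 + 2/3) = 5/3; numerator = -3(1) = -3; a_1 = (-3)/(5/3) = -9/5
  n = 2: D(2) = 2(2 + 2/3) = 16/3; numerator = -3(-9/5) + 2(1) = 37/5; a_2 = (37/5)/(16/3) = 111/80
  n = 3: D(3) = 3(3 + 2/3) = 11; numerator = -3(111/80) + 2(-9/5) = -621/80; a_3 = (-621/80)/(11) = -621/880
  n = 4: D(4) = 4(4 + 2/3) = 56/3; numerator = -3(-621/880) + 2(111/80) = 861/176; a_4 = (861/176)/(56/3) = 369/1408

r = 1; a_0 = 1; a_1 = -9/5; a_2 = 111/80; a_3 = -621/880; a_4 = 369/1408


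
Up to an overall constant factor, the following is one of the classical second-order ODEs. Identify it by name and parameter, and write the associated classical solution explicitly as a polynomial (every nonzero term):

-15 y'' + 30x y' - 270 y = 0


All three coefficients share the factor -15; dividing through by -15 gives  y'' - 2x y' + 18 y = 0.
This matches the Hermite equation y'' - 2x y' + 2n y = 0 with 2n = 18, so n = 9; the polynomial solution is H_9(x).
With y = sum_k a_k x^k, matching x^k gives (k+2)(k+1) a_{k+2} = 2(k - n) a_k = 2(k - 9) a_k. The right side vanishes at k = 9, so the series with the parity of 9 terminates at degree 9.
Standard normalization: leading coefficient of H_n is 2^n, so a_9 = 2^9 = 512. Work downward with a_k = (k+1)(k+2) a_{k+2} / (2(k - n)):
  a_7 = (8)(9)(512) / (2(7 - 9)) = 36864/(-4) = -9216
  a_5 = (6)(7)(-9216) / (2(5 - 9)) = -387072/(-8) = 48384
  a_3 = (4)(5)(48384) / (2(3 - 9)) = 967680/(-12) = -80640
  a_1 = (2)(3)(-80640) / (2(1 - 9)) = -483840/(-16) = 30240
Hence H_9(x) = 512 x^9 - 9216 x^7 + 48384 x^5 - 80640 x^3 + 30240 x.

H_9(x); series = 512 x^9 - 9216 x^7 + 48384 x^5 - 80640 x^3 + 30240 x
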